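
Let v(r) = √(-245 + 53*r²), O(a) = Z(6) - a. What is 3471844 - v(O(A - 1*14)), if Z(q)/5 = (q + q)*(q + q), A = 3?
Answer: 3471844 - 2*√7080222 ≈ 3.4665e+6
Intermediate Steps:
Z(q) = 20*q² (Z(q) = 5*((q + q)*(q + q)) = 5*((2*q)*(2*q)) = 5*(4*q²) = 20*q²)
O(a) = 720 - a (O(a) = 20*6² - a = 20*36 - a = 720 - a)
3471844 - v(O(A - 1*14)) = 3471844 - √(-245 + 53*(720 - (3 - 1*14))²) = 3471844 - √(-245 + 53*(720 - (3 - 14))²) = 3471844 - √(-245 + 53*(720 - 1*(-11))²) = 3471844 - √(-245 + 53*(720 + 11)²) = 3471844 - √(-245 + 53*731²) = 3471844 - √(-245 + 53*534361) = 3471844 - √(-245 + 28321133) = 3471844 - √28320888 = 3471844 - 2*√7080222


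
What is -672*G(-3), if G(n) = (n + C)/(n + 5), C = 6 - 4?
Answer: 336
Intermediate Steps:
C = 2
G(n) = (2 + n)/(5 + n) (G(n) = (n + 2)/(n + 5) = (2 + n)/(5 + n))
-672*G(-3) = -672*(2 - 3)/(5 - 3) = -672*(-1)/2 = -336*(-1) = -672*(-1/2) = 336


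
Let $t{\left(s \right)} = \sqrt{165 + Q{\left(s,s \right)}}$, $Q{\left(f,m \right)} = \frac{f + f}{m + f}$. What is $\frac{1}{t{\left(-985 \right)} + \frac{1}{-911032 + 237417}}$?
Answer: $\frac{673615}{75323689925349} + \frac{453757168225 \sqrt{166}}{75323689925349} \approx 0.077615$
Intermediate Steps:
$Q{\left(f,m \right)} = \frac{2 f}{f + m}$
$t{\left(s \right)} = \sqrt{166}$ ($t{\left(s \right)} = \sqrt{165 + \frac{2 s}{s + s}} = \sqrt{165 + \frac{2 s}{2 s}} = \sqrt{165 + 2 s \frac{1}{2 s}} = \sqrt{165 + 1} = \sqrt{166}$)
$\frac{1}{t{\left(-985 \right)} + \frac{1}{-911032 + 237417}} = \frac{1}{\sqrt{166} + \frac{1}{-911032 + 237417}} = \frac{1}{\sqrt{166} + \frac{1}{-673615}} = \frac{1}{\sqrt{166} - \frac{1}{673615}} = \frac{1}{- \frac{1}{673615} + \sqrt{166}}$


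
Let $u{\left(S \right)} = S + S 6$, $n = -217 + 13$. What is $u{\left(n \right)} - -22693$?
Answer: $21265$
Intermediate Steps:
$n = -204$
$u{\left(S \right)} = 7 S$ ($u{\left(S \right)} = S + 6 S = 7 S$)
$u{\left(n \right)} - -22693 = 7 \left(-204\right) - -22693 = -1428 + 22693 = 21265$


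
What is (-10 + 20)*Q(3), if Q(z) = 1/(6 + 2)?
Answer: 5/4 ≈ 1.2500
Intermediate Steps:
Q(z) = ⅛ (Q(z) = 1/8 = ⅛)
(-10 + 20)*Q(3) = (-10 + 20)*(⅛) = 10*(⅛) = 5/4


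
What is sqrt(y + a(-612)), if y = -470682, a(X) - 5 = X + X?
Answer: I*sqrt(471901) ≈ 686.95*I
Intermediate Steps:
a(X) = 5 + 2*X (a(X) = 5 + (X + X) = 5 + 2*X)
sqrt(y + a(-612)) = sqrt(-470682 + (5 + 2*(-612))) = sqrt(-470682 + (5 - 1224)) = sqrt(-470682 - 1219) = sqrt(-471901) = I*sqrt(471901)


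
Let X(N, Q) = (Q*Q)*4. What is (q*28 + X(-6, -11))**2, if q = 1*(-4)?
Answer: 138384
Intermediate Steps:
X(N, Q) = 4*Q**2 (X(N, Q) = Q**2*4 = 4*Q**2)
q = -4
(q*28 + X(-6, -11))**2 = (-4*28 + 4*(-11)**2)**2 = (-112 + 4*121)**2 = (-112 + 484)**2 = 372**2 = 138384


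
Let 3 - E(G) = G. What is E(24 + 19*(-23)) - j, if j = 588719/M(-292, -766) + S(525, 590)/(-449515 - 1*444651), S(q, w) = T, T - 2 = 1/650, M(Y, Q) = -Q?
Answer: -78481374050567/222602625700 ≈ -352.56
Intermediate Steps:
E(G) = 3 - G
T = 1301/650 (T = 2 + 1/650 = 1301/650 ≈ 2.0015)
S(q, w) = 1301/650
j = 171084066341767/222602625700 (j = 588719/((-1*(-766))) + 1301/(650*(-449515 - 1*444651)) = 588719/766 + 1301/(650*(-449515 - 444651)) = 588719*(1/766) + (1301/650)/(-894166) = 588719/766 + (1301/650)*(-1/894166) = 588719/766 - 1301/581207900 = 171084066341767/222602625700 ≈ 768.56)
E(24 + 19*(-23)) - j = (3 - (24 + 19*(-23))) - 1*171084066341767/222602625700 = (3 - (24 - 437)) - 171084066341767/222602625700 = (3 - 1*(-413)) - 171084066341767/222602625700 = (3 + 413) - 171084066341767/222602625700 = 416 - 171084066341767/222602625700 = -78481374050567/222602625700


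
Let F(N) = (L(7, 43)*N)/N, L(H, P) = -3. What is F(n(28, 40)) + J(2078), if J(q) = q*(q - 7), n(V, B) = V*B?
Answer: 4303535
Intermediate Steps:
n(V, B) = B*V
J(q) = q*(-7 + q)
F(N) = -3 (F(N) = (-3*N)/N = -3)
F(n(28, 40)) + J(2078) = -3 + 2078*(-7 + 2078) = -3 + 2078*2071 = -3 + 4303538 = 4303535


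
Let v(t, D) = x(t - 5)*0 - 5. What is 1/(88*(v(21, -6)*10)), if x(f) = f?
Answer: -1/4400 ≈ -0.00022727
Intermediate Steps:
v(t, D) = -5 (v(t, D) = (t - 5)*0 - 5 = (-5 + t)*0 - 5 = 0 - 5 = -5)
1/(88*(v(21, -6)*10)) = 1/(88*(-5*10)) = 1/(88*(-50)) = 1/(-4400) = -1/4400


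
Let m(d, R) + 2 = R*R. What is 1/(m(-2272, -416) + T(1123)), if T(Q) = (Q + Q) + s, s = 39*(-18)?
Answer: 1/174598 ≈ 5.7274e-6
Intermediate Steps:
s = -702
m(d, R) = -2 + R**2 (m(d, R) = -2 + R*R = -2 + R**2)
T(Q) = -702 + 2*Q (T(Q) = (Q + Q) - 702 = 2*Q - 702 = -702 + 2*Q)
1/(m(-2272, -416) + T(1123)) = 1/((-2 + (-416)**2) + (-702 + 2*1123)) = 1/((-2 + 173056) + (-702 + 2246)) = 1/(173054 + 1544) = 1/174598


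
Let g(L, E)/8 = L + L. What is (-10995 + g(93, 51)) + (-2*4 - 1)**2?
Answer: -9426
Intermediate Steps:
g(L, E) = 16*L (g(L, E) = 8*(L + L) = 8*(2*L) = 16*L)
(-10995 + g(93, 51)) + (-2*4 - 1)**2 = (-10995 + 16*93) + (-2*4 - 1)**2 = (-10995 + 1488) + (-8 - 1)**2 = -9507 + (-9)**2 = -9507 + 81 = -9426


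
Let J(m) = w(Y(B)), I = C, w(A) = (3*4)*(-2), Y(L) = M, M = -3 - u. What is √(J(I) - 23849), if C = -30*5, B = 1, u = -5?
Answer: I*√23873 ≈ 154.51*I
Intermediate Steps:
M = 2 (M = -3 - 1*(-5) = -3 + 5 = 2)
Y(L) = 2
C = -150
w(A) = -24 (w(A) = 12*(-2) = -24)
I = -150
J(m) = -24
√(J(I) - 23849) = √(-24 - 23849) = √(-23873) = I*√23873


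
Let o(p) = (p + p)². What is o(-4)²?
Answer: 4096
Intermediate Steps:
o(p) = 4*p² (o(p) = (2*p)² = 4*p²)
o(-4)² = (4*(-4)²)² = (4*16)² = 64² = 4096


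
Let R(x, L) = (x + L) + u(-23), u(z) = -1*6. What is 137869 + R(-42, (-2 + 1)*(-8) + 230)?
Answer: 138059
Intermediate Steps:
u(z) = -6
R(x, L) = -6 + L + x (R(x, L) = (x + L) - 6 = (L + x) - 6 = -6 + L + x)
137869 + R(-42, (-2 + 1)*(-8) + 230) = 137869 + (-6 + ((-2 + 1)*(-8) + 230) - 42) = 137869 + (-6 + (-1*(-8) + 230) - 42) = 137869 + (-6 + (8 + 230) - 42) = 137869 + (-6 + 238 - 42) = 137869 + 190 = 138059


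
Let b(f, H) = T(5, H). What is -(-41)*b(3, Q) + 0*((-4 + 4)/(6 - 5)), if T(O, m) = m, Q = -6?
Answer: -246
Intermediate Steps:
b(f, H) = H
-(-41)*b(3, Q) + 0*((-4 + 4)/(6 - 5)) = -(-41)*(-6) + 0*((-4 + 4)/(6 - 5)) = -41*6 + 0*(0/1) = -246 + 0*(0*1) = -246 + 0*0 = -246 + 0 = -246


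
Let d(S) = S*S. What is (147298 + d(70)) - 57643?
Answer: 94555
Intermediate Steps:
d(S) = S**2
(147298 + d(70)) - 57643 = (147298 + 70**2) - 57643 = (147298 + 4900) - 57643 = 152198 - 57643 = 94555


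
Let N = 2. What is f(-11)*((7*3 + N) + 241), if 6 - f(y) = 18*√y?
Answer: 1584 - 4752*I*√11 ≈ 1584.0 - 15761.0*I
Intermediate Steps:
f(y) = 6 - 18*√y
f(-11)*((7*3 + N) + 241) = (6 - 18*I*√11)*((7*3 + 2) + 241) = (6 - 18*I*√11)*((21 + 2) + 241) = (6 - 18*I*√11)*(23 + 241) = (6 - 18*I*√11)*264 = 1584 - 4752*I*√11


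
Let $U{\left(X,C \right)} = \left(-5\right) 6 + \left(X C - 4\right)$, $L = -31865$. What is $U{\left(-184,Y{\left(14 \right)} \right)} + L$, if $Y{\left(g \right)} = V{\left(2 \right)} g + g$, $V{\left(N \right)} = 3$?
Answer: $-42203$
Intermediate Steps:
$Y{\left(g \right)} = 4 g$ ($Y{\left(g \right)} = 3 g + g = 4 g$)
$U{\left(X,C \right)} = -34 + C X$ ($U{\left(X,C \right)} = -30 + \left(C X - 4\right) = -30 + \left(-4 + C X\right) = -34 + C X$)
$U{\left(-184,Y{\left(14 \right)} \right)} + L = \left(-34 + 4 \cdot 14 \left(-184\right)\right) - 31865 = \left(-34 + 56 \left(-184\right)\right) - 31865 = \left(-34 - 10304\right) - 31865 = -10338 - 31865 = -42203$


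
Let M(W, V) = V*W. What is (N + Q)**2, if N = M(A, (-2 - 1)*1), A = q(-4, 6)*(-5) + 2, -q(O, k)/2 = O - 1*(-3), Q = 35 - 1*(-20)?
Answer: 6241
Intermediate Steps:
Q = 55 (Q = 35 + 20 = 55)
q(O, k) = -6 - 2*O (q(O, k) = -2*(O - 1*(-3)) = -2*(O + 3) = -2*(3 + O) = -6 - 2*O)
A = -8 (A = (-6 - 2*(-4))*(-5) + 2 = (-6 + 8)*(-5) + 2 = 2*(-5) + 2 = -10 + 2 = -8)
N = 24 (N = ((-2 - 1)*1)*(-8) = -3*1*(-8) = -3*(-8) = 24)
(N + Q)**2 = (24 + 55)**2 = 79**2 = 6241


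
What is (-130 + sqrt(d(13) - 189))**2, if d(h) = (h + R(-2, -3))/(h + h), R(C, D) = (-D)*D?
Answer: (1690 - I*sqrt(31915))**2/169 ≈ 16711.0 - 3573.0*I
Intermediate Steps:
R(C, D) = -D**2
d(h) = (-9 + h)/(2*h) (d(h) = (h - 1*(-3)**2)/(h + h) = (h - 1*9)/((2*h)) = (h - 9)*(1/(2*h)) = (-9 + h)*(1/(2*h)) = (-9 + h)/(2*h))
(-130 + sqrt(d(13) - 189))**2 = (-130 + sqrt((1/2)*(-9 + 13)/13 - 189))**2 = (-130 + sqrt((1/2)*(1/13)*4 - 189))**2 = (-130 + sqrt(2/13 - 189))**2 = (-130 + sqrt(-2455/13))**2 = (-130 + I*sqrt(31915)/13)**2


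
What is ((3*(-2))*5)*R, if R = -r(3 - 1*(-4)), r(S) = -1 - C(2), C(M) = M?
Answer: -90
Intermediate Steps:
r(S) = -3 (r(S) = -1 - 1*2 = -1 - 2 = -3)
R = 3 (R = -1*(-3) = 3)
((3*(-2))*5)*R = ((3*(-2))*5)*3 = -6*5*3 = -30*3 = -90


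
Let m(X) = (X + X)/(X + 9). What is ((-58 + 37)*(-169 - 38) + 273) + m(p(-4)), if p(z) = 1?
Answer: 23101/5 ≈ 4620.2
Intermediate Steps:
m(X) = 2*X/(9 + X) (m(X) = (2*X)/(9 + X) = 2*X/(9 + X))
((-58 + 37)*(-169 - 38) + 273) + m(p(-4)) = ((-58 + 37)*(-169 - 38) + 273) + 2*1/(9 + 1) = (-21*(-207) + 273) + 2*1/10 = (4347 + 273) + 2*1*(1/10) = 4620 + 1/5 = 23101/5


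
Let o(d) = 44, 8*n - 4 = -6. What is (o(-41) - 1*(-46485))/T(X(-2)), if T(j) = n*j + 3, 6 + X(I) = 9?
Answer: 186116/9 ≈ 20680.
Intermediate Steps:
n = -¼ (n = ½ + (⅛)*(-6) = ½ - ¾ = -¼ ≈ -0.25000)
X(I) = 3 (X(I) = -6 + 9 = 3)
T(j) = 3 - j/4 (T(j) = -j/4 + 3 = 3 - j/4)
(o(-41) - 1*(-46485))/T(X(-2)) = (44 - 1*(-46485))/(3 - ¼*3) = (44 + 46485)/(3 - ¾) = 46529/(9/4) = 46529*(4/9) = 186116/9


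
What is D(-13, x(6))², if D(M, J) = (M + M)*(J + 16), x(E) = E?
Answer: 327184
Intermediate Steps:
D(M, J) = 2*M*(16 + J) (D(M, J) = (2*M)*(16 + J) = 2*M*(16 + J))
D(-13, x(6))² = (2*(-13)*(16 + 6))² = (2*(-13)*22)² = (-572)² = 327184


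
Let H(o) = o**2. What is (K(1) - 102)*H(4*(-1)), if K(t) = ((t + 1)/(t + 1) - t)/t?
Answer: -1632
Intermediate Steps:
K(t) = (1 - t)/t (K(t) = ((1 + t)/(1 + t) - t)/t = (1 - t)/t)
(K(1) - 102)*H(4*(-1)) = ((1 - 1*1)/1 - 102)*(4*(-1))**2 = (1*(1 - 1) - 102)*(-4)**2 = (1*0 - 102)*16 = (0 - 102)*16 = -102*16 = -1632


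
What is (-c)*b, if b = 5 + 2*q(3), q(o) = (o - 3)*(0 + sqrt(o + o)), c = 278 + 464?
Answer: -3710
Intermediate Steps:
c = 742
q(o) = sqrt(2)*sqrt(o)*(-3 + o) (q(o) = (-3 + o)*(0 + sqrt(2*o)) = (-3 + o)*(0 + sqrt(2)*sqrt(o)) = (-3 + o)*(sqrt(2)*sqrt(o)) = sqrt(2)*sqrt(o)*(-3 + o))
b = 5 (b = 5 + 2*(sqrt(2)*sqrt(3)*(-3 + 3)) = 5 + 2*(sqrt(2)*sqrt(3)*0) = 5 + 2*0 = 5 + 0 = 5)
(-c)*b = -1*742*5 = -742*5 = -3710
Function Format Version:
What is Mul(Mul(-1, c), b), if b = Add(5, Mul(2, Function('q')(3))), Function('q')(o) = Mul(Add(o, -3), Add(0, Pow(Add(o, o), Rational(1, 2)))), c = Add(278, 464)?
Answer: -3710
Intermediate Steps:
c = 742
Function('q')(o) = Mul(Pow(2, Rational(1, 2)), Pow(o, Rational(1, 2)), Add(-3, o)) (Function('q')(o) = Mul(Add(-3, o), Add(0, Pow(Mul(2, o), Rational(1, 2)))) = Mul(Add(-3, o), Add(0, Mul(Pow(2, Rational(1, 2)), Pow(o, Rational(1, 2))))) = Mul(Add(-3, o), Mul(Pow(2, Rational(1, 2)), Pow(o, Rational(1, 2)))) = Mul(Pow(2, Rational(1, 2)), Pow(o, Rational(1, 2)), Add(-3, o)))
b = 5 (b = Add(5, Mul(2, Mul(Pow(2, Rational(1, 2)), Pow(3, Rational(1, 2)), Add(-3, 3)))) = Add(5, Mul(2, Mul(Pow(2, Rational(1, 2)), Pow(3, Rational(1, 2)), 0))) = Add(5, Mul(2, 0)) = Add(5, 0) = 5)
Mul(Mul(-1, c), b) = Mul(Mul(-1, 742), 5) = Mul(-742, 5) = -3710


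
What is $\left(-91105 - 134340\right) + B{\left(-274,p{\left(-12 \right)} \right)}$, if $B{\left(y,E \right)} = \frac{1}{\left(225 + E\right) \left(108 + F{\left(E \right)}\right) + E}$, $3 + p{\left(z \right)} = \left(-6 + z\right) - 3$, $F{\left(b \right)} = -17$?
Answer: $- \frac{4118203814}{18267} \approx -2.2545 \cdot 10^{5}$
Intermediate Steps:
$p{\left(z \right)} = -12 + z$ ($p{\left(z \right)} = -3 + \left(\left(-6 + z\right) - 3\right) = -3 + \left(-9 + z\right) = -12 + z$)
$B{\left(y,E \right)} = \frac{1}{20475 + 92 E}$ ($B{\left(y,E \right)} = \frac{1}{\left(225 + E\right) \left(108 - 17\right) + E} = \frac{1}{\left(225 + E\right) 91 + E} = \frac{1}{\left(20475 + 91 E\right) + E} = \frac{1}{20475 + 92 E}$)
$\left(-91105 - 134340\right) + B{\left(-274,p{\left(-12 \right)} \right)} = \left(-91105 - 134340\right) + \frac{1}{20475 + 92 \left(-12 - 12\right)} = -225445 + \frac{1}{20475 + 92 \left(-24\right)} = -225445 + \frac{1}{20475 - 2208} = -225445 + \frac{1}{18267} = - \frac{4118203814}{18267}$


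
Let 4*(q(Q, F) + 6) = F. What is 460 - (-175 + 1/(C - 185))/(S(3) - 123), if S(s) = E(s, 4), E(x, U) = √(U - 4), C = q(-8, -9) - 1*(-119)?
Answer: 16752281/36531 ≈ 458.58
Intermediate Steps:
q(Q, F) = -6 + F/4
C = 443/4 (C = (-6 + (¼)*(-9)) - 1*(-119) = (-6 - 9/4) + 119 = -33/4 + 119 = 443/4 ≈ 110.75)
E(x, U) = √(-4 + U)
S(s) = 0 (S(s) = √(-4 + 4) = √0 = 0)
460 - (-175 + 1/(C - 185))/(S(3) - 123) = 460 - (-175 + 1/(443/4 - 185))/(0 - 123) = 460 - (-175 + 1/(-297/4))/(-123) = 460 - (-175 - 4/297)*(-1)/123 = 460 - (-51979)*(-1)/(297*123) = 460 - 1*51979/36531 = 460 - 51979/36531 = 16752281/36531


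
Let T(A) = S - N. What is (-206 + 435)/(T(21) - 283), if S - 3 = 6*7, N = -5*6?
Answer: -229/208 ≈ -1.1010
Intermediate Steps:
N = -30
S = 45 (S = 3 + 6*7 = 3 + 42 = 45)
T(A) = 75 (T(A) = 45 - 1*(-30) = 45 + 30 = 75)
(-206 + 435)/(T(21) - 283) = (-206 + 435)/(75 - 283) = 229/(-208) = 229*(-1/208) = -229/208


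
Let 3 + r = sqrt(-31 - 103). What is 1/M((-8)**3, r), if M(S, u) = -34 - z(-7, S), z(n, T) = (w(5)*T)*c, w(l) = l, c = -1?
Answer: -1/2594 ≈ -0.00038551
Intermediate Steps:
z(n, T) = -5*T (z(n, T) = (5*T)*(-1) = -5*T)
r = -3 + I*sqrt(134) (r = -3 + sqrt(-31 - 103) = -3 + sqrt(-134) = -3 + I*sqrt(134) ≈ -3.0 + 11.576*I)
M(S, u) = -34 + 5*S (M(S, u) = -34 - (-5)*S = -34 + 5*S)
1/M((-8)**3, r) = 1/(-34 + 5*(-8)**3) = 1/(-34 + 5*(-512)) = 1/(-34 - 2560) = 1/(-2594) = -1/2594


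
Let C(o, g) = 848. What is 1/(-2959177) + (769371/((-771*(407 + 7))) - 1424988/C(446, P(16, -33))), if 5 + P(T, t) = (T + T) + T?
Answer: -56162719196724503/33374154531276 ≈ -1682.8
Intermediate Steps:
P(T, t) = -5 + 3*T (P(T, t) = -5 + ((T + T) + T) = -5 + (2*T + T) = -5 + 3*T)
1/(-2959177) + (769371/((-771*(407 + 7))) - 1424988/C(446, P(16, -33))) = 1/(-2959177) + (769371/((-771*(407 + 7))) - 1424988/848) = -1/2959177 + (769371/((-771*414)) - 1424988*1/848) = -1/2959177 + (769371/(-319194) - 356247/212) = -1/2959177 + (769371*(-1/319194) - 356247/212) = -1/2959177 + (-256457/106398 - 356247/212) = -1/2959177 - 18979168595/11278188 = -56162719196724503/33374154531276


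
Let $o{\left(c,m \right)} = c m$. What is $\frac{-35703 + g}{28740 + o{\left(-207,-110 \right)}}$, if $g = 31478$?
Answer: $- \frac{845}{10302} \approx -0.082023$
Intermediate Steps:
$\frac{-35703 + g}{28740 + o{\left(-207,-110 \right)}} = \frac{-35703 + 31478}{28740 - -22770} = - \frac{4225}{28740 + 22770} = - \frac{4225}{51510} = \left(-4225\right) \frac{1}{51510} = - \frac{845}{10302}$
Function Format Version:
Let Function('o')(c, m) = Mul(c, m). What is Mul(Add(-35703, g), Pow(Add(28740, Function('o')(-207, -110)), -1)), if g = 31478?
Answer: Rational(-845, 10302) ≈ -0.082023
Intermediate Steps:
Mul(Add(-35703, g), Pow(Add(28740, Function('o')(-207, -110)), -1)) = Mul(Add(-35703, 31478), Pow(Add(28740, Mul(-207, -110)), -1)) = Mul(-4225, Pow(Add(28740, 22770), -1)) = Mul(-4225, Pow(51510, -1)) = Mul(-4225, Rational(1, 51510)) = Rational(-845, 10302)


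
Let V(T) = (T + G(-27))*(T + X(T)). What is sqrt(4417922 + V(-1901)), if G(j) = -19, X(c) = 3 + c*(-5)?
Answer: I*sqrt(10187518) ≈ 3191.8*I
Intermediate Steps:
X(c) = 3 - 5*c
V(T) = (-19 + T)*(3 - 4*T) (V(T) = (T - 19)*(T + (3 - 5*T)) = (-19 + T)*(3 - 4*T))
sqrt(4417922 + V(-1901)) = sqrt(4417922 + (-57 - 4*(-1901)**2 + 79*(-1901))) = sqrt(4417922 + (-57 - 4*3613801 - 150179)) = sqrt(4417922 + (-57 - 14455204 - 150179)) = sqrt(4417922 - 14605440) = sqrt(-10187518) = I*sqrt(10187518)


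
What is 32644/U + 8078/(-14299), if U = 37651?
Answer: 162631778/538371649 ≈ 0.30208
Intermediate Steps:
32644/U + 8078/(-14299) = 32644/37651 + 8078/(-14299) = 32644*(1/37651) + 8078*(-1/14299) = 32644/37651 - 8078/14299 = 162631778/538371649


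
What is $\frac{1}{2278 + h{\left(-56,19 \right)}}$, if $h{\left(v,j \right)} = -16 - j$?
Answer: $\frac{1}{2243} \approx 0.00044583$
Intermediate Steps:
$\frac{1}{2278 + h{\left(-56,19 \right)}} = \frac{1}{2278 - 35} = \frac{1}{2243}$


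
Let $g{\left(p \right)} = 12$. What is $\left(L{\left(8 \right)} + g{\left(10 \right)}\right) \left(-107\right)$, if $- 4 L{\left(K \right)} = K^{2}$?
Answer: $428$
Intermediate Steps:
$L{\left(K \right)} = - \frac{K^{2}}{4}$
$\left(L{\left(8 \right)} + g{\left(10 \right)}\right) \left(-107\right) = \left(- \frac{8^{2}}{4} + 12\right) \left(-107\right) = \left(\left(- \frac{1}{4}\right) 64 + 12\right) \left(-107\right) = \left(-16 + 12\right) \left(-107\right) = \left(-4\right) \left(-107\right) = 428$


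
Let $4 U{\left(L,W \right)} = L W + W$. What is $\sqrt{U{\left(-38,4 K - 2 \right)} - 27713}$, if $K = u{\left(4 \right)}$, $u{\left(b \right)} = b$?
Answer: $\frac{i \sqrt{111370}}{2} \approx 166.86 i$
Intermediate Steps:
$K = 4$
$U{\left(L,W \right)} = \frac{W}{4} + \frac{L W}{4}$ ($U{\left(L,W \right)} = \frac{L W + W}{4} = \frac{W + L W}{4} = \frac{W}{4} + \frac{L W}{4}$)
$\sqrt{U{\left(-38,4 K - 2 \right)} - 27713} = \sqrt{\frac{\left(4 \cdot 4 - 2\right) \left(1 - 38\right)}{4} - 27713} = \sqrt{\frac{1}{4} \left(16 - 2\right) \left(-37\right) - 27713} = \sqrt{\frac{1}{4} \cdot 14 \left(-37\right) - 27713} = \sqrt{- \frac{259}{2} - 27713} = \sqrt{- \frac{55685}{2}} = \frac{i \sqrt{111370}}{2}$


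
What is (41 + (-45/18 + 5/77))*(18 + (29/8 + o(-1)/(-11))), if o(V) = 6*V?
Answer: 11586989/13552 ≈ 855.00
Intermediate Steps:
(41 + (-45/18 + 5/77))*(18 + (29/8 + o(-1)/(-11))) = (41 + (-45/18 + 5/77))*(18 + (29/8 + (6*(-1))/(-11))) = (41 + (-45*1/18 + 5*(1/77)))*(18 + (29*(⅛) - 6*(-1/11))) = (41 + (-5/2 + 5/77))*(18 + (29/8 + 6/11)) = (41 - 375/154)*(18 + 367/88) = (5939/154)*(1951/88) = 11586989/13552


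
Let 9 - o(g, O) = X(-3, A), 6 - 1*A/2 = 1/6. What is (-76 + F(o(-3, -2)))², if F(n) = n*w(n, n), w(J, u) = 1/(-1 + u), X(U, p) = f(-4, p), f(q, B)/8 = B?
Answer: 368755209/65536 ≈ 5626.8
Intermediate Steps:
f(q, B) = 8*B
A = 35/3 (A = 12 - 2/6 = 12 - 2*⅙ = 12 - ⅓ = 35/3 ≈ 11.667)
X(U, p) = 8*p
o(g, O) = -253/3 (o(g, O) = 9 - 8*35/3 = 9 - 1*280/3 = 9 - 280/3 = -253/3)
F(n) = n/(-1 + n)
(-76 + F(o(-3, -2)))² = (-76 - 253/(3*(-1 - 253/3)))² = (-76 - 253/(3*(-256/3)))² = (-76 - 253/3*(-3/256))² = (-76 + 253/256)² = (-19203/256)² = 368755209/65536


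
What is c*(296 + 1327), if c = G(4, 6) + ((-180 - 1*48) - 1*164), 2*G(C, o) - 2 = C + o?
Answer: -626478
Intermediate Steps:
G(C, o) = 1 + C/2 + o/2 (G(C, o) = 1 + (C + o)/2 = 1 + (C/2 + o/2) = 1 + C/2 + o/2)
c = -386 (c = (1 + (½)*4 + (½)*6) + ((-180 - 1*48) - 1*164) = (1 + 2 + 3) + ((-180 - 48) - 164) = 6 + (-228 - 164) = 6 - 392 = -386)
c*(296 + 1327) = -386*(296 + 1327) = -386*1623 = -626478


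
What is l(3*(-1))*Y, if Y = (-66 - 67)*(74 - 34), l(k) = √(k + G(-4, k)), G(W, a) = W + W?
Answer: -5320*I*√11 ≈ -17644.0*I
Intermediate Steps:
G(W, a) = 2*W
l(k) = √(-8 + k) (l(k) = √(k + 2*(-4)) = √(k - 8) = √(-8 + k))
Y = -5320 (Y = -133*40 = -5320)
l(3*(-1))*Y = √(-8 + 3*(-1))*(-5320) = √(-8 - 3)*(-5320) = √(-11)*(-5320) = (I*√11)*(-5320) = -5320*I*√11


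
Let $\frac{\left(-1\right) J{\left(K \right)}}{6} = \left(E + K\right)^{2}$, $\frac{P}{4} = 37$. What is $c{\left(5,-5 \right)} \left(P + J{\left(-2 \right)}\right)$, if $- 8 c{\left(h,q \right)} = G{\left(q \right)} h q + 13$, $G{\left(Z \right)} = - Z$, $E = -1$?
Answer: $1316$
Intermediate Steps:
$P = 148$ ($P = 4 \cdot 37 = 148$)
$J{\left(K \right)} = - 6 \left(-1 + K\right)^{2}$
$c{\left(h,q \right)} = - \frac{13}{8} + \frac{h q^{2}}{8}$ ($c{\left(h,q \right)} = - \frac{- q h q + 13}{8} = - \frac{- h q q + 13}{8} = - \frac{- h q^{2} + 13}{8} = - \frac{13 - h q^{2}}{8} = - \frac{13}{8} + \frac{h q^{2}}{8}$)
$c{\left(5,-5 \right)} \left(P + J{\left(-2 \right)}\right) = \left(- \frac{13}{8} + \frac{1}{8} \cdot 5 \left(-5\right)^{2}\right) \left(148 - 6 \left(-1 - 2\right)^{2}\right) = \left(- \frac{13}{8} + \frac{1}{8} \cdot 5 \cdot 25\right) \left(148 - 6 \left(-3\right)^{2}\right) = \left(- \frac{13}{8} + \frac{125}{8}\right) \left(148 - 54\right) = 14 \left(148 - 54\right) = 14 \cdot 94 = 1316$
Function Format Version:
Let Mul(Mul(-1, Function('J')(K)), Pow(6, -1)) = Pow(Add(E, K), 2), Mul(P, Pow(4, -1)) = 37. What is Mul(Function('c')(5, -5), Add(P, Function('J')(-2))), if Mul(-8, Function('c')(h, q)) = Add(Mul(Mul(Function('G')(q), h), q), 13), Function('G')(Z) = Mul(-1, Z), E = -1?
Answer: 1316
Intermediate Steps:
P = 148 (P = Mul(4, 37) = 148)
Function('J')(K) = Mul(-6, Pow(Add(-1, K), 2))
Function('c')(h, q) = Add(Rational(-13, 8), Mul(Rational(1, 8), h, Pow(q, 2))) (Function('c')(h, q) = Mul(Rational(-1, 8), Add(Mul(Mul(Mul(-1, q), h), q), 13)) = Mul(Rational(-1, 8), Add(Mul(Mul(-1, h, q), q), 13)) = Mul(Rational(-1, 8), Add(Mul(-1, h, Pow(q, 2)), 13)) = Mul(Rational(-1, 8), Add(13, Mul(-1, h, Pow(q, 2)))) = Add(Rational(-13, 8), Mul(Rational(1, 8), h, Pow(q, 2))))
Mul(Function('c')(5, -5), Add(P, Function('J')(-2))) = Mul(Add(Rational(-13, 8), Mul(Rational(1, 8), 5, Pow(-5, 2))), Add(148, Mul(-6, Pow(Add(-1, -2), 2)))) = Mul(Add(Rational(-13, 8), Mul(Rational(1, 8), 5, 25)), Add(148, Mul(-6, Pow(-3, 2)))) = Mul(Add(Rational(-13, 8), Rational(125, 8)), Add(148, Mul(-6, 9))) = Mul(14, Add(148, -54)) = Mul(14, 94) = 1316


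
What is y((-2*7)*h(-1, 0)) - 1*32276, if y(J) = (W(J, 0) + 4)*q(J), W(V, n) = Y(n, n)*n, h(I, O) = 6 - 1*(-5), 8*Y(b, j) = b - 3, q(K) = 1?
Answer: -32272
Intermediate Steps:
Y(b, j) = -3/8 + b/8 (Y(b, j) = (b - 3)/8 = (-3 + b)/8 = -3/8 + b/8)
h(I, O) = 11 (h(I, O) = 6 + 5 = 11)
W(V, n) = n*(-3/8 + n/8) (W(V, n) = (-3/8 + n/8)*n = n*(-3/8 + n/8))
y(J) = 4 (y(J) = ((1/8)*0*(-3 + 0) + 4)*1 = ((1/8)*0*(-3) + 4)*1 = (0 + 4)*1 = 4*1 = 4)
y((-2*7)*h(-1, 0)) - 1*32276 = 4 - 1*32276 = 4 - 32276 = -32272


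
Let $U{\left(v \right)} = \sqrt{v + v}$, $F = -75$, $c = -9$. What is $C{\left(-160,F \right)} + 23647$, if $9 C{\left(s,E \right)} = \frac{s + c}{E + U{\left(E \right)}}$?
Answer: $\frac{16387540}{693} + \frac{169 i \sqrt{6}}{10395} \approx 23647.0 + 0.039823 i$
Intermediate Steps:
$U{\left(v \right)} = \sqrt{2} \sqrt{v}$ ($U{\left(v \right)} = \sqrt{2 v} = \sqrt{2} \sqrt{v}$)
$C{\left(s,E \right)} = \frac{-9 + s}{9 \left(E + \sqrt{2} \sqrt{E}\right)}$ ($C{\left(s,E \right)} = \frac{\left(s - 9\right) \frac{1}{E + \sqrt{2} \sqrt{E}}}{9} = \frac{\left(-9 + s\right) \frac{1}{E + \sqrt{2} \sqrt{E}}}{9} = \frac{\frac{1}{E + \sqrt{2} \sqrt{E}} \left(-9 + s\right)}{9} = \frac{-9 + s}{9 \left(E + \sqrt{2} \sqrt{E}\right)}$)
$C{\left(-160,F \right)} + 23647 = \frac{-1 + \frac{1}{9} \left(-160\right)}{-75 + \sqrt{2} \sqrt{-75}} + 23647 = \frac{-1 - \frac{160}{9}}{-75 + \sqrt{2} \cdot 5 i \sqrt{3}} + 23647 = \frac{1}{-75 + 5 i \sqrt{6}} \left(- \frac{169}{9}\right) + 23647 = - \frac{169}{9 \left(-75 + 5 i \sqrt{6}\right)} + 23647 = 23647 - \frac{169}{9 \left(-75 + 5 i \sqrt{6}\right)}$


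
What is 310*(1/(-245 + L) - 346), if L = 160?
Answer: -1823482/17 ≈ -1.0726e+5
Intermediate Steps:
310*(1/(-245 + L) - 346) = 310*(1/(-245 + 160) - 346) = 310*(1/(-85) - 346) = 310*(-1/85 - 346) = 310*(-29411/85) = -1823482/17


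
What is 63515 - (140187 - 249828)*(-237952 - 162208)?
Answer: -43873879045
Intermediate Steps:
63515 - (140187 - 249828)*(-237952 - 162208) = 63515 - (-109641)*(-400160) = 63515 - 1*43873942560 = 63515 - 43873942560 = -43873879045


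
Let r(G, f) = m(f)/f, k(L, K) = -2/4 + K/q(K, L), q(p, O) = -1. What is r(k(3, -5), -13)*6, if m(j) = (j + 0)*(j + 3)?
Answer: -60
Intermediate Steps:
m(j) = j*(3 + j)
k(L, K) = -½ - K (k(L, K) = -2/4 + K/(-1) = -2*¼ + K*(-1) = -½ - K)
r(G, f) = 3 + f (r(G, f) = (f*(3 + f))/f = 3 + f)
r(k(3, -5), -13)*6 = (3 - 13)*6 = -10*6 = -60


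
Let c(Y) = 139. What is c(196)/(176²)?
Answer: 139/30976 ≈ 0.0044873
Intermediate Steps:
c(196)/(176²) = 139/(176²) = 139/30976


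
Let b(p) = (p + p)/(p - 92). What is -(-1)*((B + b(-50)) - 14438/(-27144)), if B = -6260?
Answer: -6031019971/963612 ≈ -6258.8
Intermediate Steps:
b(p) = 2*p/(-92 + p) (b(p) = (2*p)/(-92 + p) = 2*p/(-92 + p))
-(-1)*((B + b(-50)) - 14438/(-27144)) = -(-1)*((-6260 + 2*(-50)/(-92 - 50)) - 14438/(-27144)) = -(-1)*((-6260 + 2*(-50)/(-142)) - 14438*(-1/27144)) = -(-1)*((-6260 + 2*(-50)*(-1/142)) + 7219/13572) = -(-1)*((-6260 + 50/71) + 7219/13572) = -(-1)*(-444410/71 + 7219/13572) = -(-1)*(-6031019971)/963612 = -1*6031019971/963612 = -6031019971/963612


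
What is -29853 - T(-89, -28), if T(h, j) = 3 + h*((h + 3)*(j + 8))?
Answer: 123224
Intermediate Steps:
T(h, j) = 3 + h*(3 + h)*(8 + j) (T(h, j) = 3 + h*((3 + h)*(8 + j)) = 3 + h*(3 + h)*(8 + j))
-29853 - T(-89, -28) = -29853 - (3 + 8*(-89)² + 24*(-89) - 28*(-89)² + 3*(-89)*(-28)) = -29853 - (3 + 8*7921 - 2136 - 28*7921 + 7476) = -29853 - (3 + 63368 - 2136 - 221788 + 7476) = -29853 - 1*(-153077) = -29853 + 153077 = 123224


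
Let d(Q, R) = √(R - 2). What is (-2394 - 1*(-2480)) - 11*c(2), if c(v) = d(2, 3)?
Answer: 75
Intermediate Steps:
d(Q, R) = √(-2 + R)
c(v) = 1 (c(v) = √(-2 + 3) = √1 = 1)
(-2394 - 1*(-2480)) - 11*c(2) = (-2394 - 1*(-2480)) - 11 = (-2394 + 2480) - 1*11 = 86 - 11 = 75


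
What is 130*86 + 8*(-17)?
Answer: 11044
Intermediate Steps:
130*86 + 8*(-17) = 11180 - 136 = 11044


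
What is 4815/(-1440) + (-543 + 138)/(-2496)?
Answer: -2647/832 ≈ -3.1815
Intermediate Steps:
4815/(-1440) + (-543 + 138)/(-2496) = 4815*(-1/1440) - 405*(-1/2496) = -107/32 + 135/832 = -2647/832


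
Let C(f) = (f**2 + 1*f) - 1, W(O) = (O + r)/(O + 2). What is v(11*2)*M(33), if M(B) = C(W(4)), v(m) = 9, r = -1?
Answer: -9/4 ≈ -2.2500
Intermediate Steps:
W(O) = (-1 + O)/(2 + O) (W(O) = (O - 1)/(O + 2) = (-1 + O)/(2 + O))
C(f) = -1 + f + f**2 (C(f) = (f**2 + f) - 1 = (f + f**2) - 1 = -1 + f + f**2)
M(B) = -1/4 (M(B) = -1 + (-1 + 4)/(2 + 4) + ((-1 + 4)/(2 + 4))**2 = -1 + 3/6 + (3/6)**2 = -1 + (1/6)*3 + ((1/6)*3)**2 = -1 + 1/2 + (1/2)**2 = -1 + 1/2 + 1/4 = -1/4)
v(11*2)*M(33) = 9*(-1/4) = -9/4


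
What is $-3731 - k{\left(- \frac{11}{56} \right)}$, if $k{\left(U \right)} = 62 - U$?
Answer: $- \frac{212419}{56} \approx -3793.2$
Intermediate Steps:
$-3731 - k{\left(- \frac{11}{56} \right)} = -3731 - \left(62 - - \frac{11}{56}\right) = -3731 - \left(62 + \frac{11}{56}\right) = -3731 - \frac{3483}{56} = - \frac{212419}{56}$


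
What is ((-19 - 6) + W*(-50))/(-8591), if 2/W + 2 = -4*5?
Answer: 225/94501 ≈ 0.0023809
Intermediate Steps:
W = -1/11 (W = 2/(-2 - 4*5) = 2/(-2 - 20) = 2/(-22) = 2*(-1/22) = -1/11 ≈ -0.090909)
((-19 - 6) + W*(-50))/(-8591) = ((-19 - 6) - 1/11*(-50))/(-8591) = (-25 + 50/11)*(-1/8591) = -225/11*(-1/8591) = 225/94501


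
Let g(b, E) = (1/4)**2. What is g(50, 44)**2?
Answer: 1/256 ≈ 0.0039063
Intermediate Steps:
g(b, E) = 1/16 (g(b, E) = (1/4)**2 = 1/16)
g(50, 44)**2 = (1/16)**2 = 1/256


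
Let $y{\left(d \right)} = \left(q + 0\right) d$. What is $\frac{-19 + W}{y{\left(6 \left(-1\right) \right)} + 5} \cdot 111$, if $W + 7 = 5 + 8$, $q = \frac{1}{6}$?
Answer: $- \frac{1443}{4} \approx -360.75$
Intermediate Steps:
$q = \frac{1}{6} \approx 0.16667$
$W = 6$ ($W = -7 + \left(5 + 8\right) = -7 + 13 = 6$)
$y{\left(d \right)} = \frac{d}{6}$ ($y{\left(d \right)} = \left(\frac{1}{6} + 0\right) d = \frac{d}{6}$)
$\frac{-19 + W}{y{\left(6 \left(-1\right) \right)} + 5} \cdot 111 = \frac{-19 + 6}{\frac{6 \left(-1\right)}{6} + 5} \cdot 111 = - \frac{13}{\frac{1}{6} \left(-6\right) + 5} \cdot 111 = - \frac{13}{-1 + 5} \cdot 111 = - \frac{13}{4} \cdot 111 = \left(-13\right) \frac{1}{4} \cdot 111 = \left(- \frac{13}{4}\right) 111 = - \frac{1443}{4}$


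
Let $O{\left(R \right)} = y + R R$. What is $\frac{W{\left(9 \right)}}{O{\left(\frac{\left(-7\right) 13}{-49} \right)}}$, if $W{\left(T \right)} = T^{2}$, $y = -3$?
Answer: $\frac{3969}{22} \approx 180.41$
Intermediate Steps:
$O{\left(R \right)} = -3 + R^{2}$ ($O{\left(R \right)} = -3 + R R = -3 + R^{2}$)
$\frac{W{\left(9 \right)}}{O{\left(\frac{\left(-7\right) 13}{-49} \right)}} = \frac{9^{2}}{-3 + \left(\frac{\left(-7\right) 13}{-49}\right)^{2}} = \frac{81}{-3 + \left(\left(-91\right) \left(- \frac{1}{49}\right)\right)^{2}} = \frac{81}{-3 + \left(\frac{13}{7}\right)^{2}} = \frac{81}{-3 + \frac{169}{49}} = \frac{81}{\frac{22}{49}} = 81 \cdot \frac{49}{22} = \frac{3969}{22}$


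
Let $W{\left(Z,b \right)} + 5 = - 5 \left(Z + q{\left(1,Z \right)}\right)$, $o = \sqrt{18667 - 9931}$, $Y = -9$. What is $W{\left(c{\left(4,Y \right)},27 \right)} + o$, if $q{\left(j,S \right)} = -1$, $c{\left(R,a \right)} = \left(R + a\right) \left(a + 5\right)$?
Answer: $-100 + 4 \sqrt{546} \approx -6.5334$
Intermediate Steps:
$c{\left(R,a \right)} = \left(5 + a\right) \left(R + a\right)$ ($c{\left(R,a \right)} = \left(R + a\right) \left(5 + a\right) = \left(5 + a\right) \left(R + a\right)$)
$o = 4 \sqrt{546}$ ($o = \sqrt{8736} = 4 \sqrt{546} \approx 93.467$)
$W{\left(Z,b \right)} = - 5 Z$ ($W{\left(Z,b \right)} = -5 - 5 \left(Z - 1\right) = -5 - 5 \left(-1 + Z\right) = -5 - \left(-5 + 5 Z\right) = - 5 Z$)
$W{\left(c{\left(4,Y \right)},27 \right)} + o = - 5 \left(\left(-9\right)^{2} + 5 \cdot 4 + 5 \left(-9\right) + 4 \left(-9\right)\right) + 4 \sqrt{546} = - 5 \left(81 + 20 - 45 - 36\right) + 4 \sqrt{546} = \left(-5\right) 20 + 4 \sqrt{546} = -100 + 4 \sqrt{546}$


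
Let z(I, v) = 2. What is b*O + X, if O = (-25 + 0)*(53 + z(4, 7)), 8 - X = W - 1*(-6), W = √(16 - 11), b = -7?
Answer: 9627 - √5 ≈ 9624.8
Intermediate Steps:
W = √5 ≈ 2.2361
X = 2 - √5 (X = 8 - (√5 - 1*(-6)) = 8 - (√5 + 6) = 8 - (6 + √5) = 8 + (-6 - √5) = 2 - √5 ≈ -0.23607)
O = -1375 (O = (-25 + 0)*(53 + 2) = -25*55 = -1375)
b*O + X = -7*(-1375) + (2 - √5) = 9625 + (2 - √5) = 9627 - √5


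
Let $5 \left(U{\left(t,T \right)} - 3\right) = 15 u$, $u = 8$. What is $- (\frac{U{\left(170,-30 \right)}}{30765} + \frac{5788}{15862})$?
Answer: $- \frac{4249907}{11618915} \approx -0.36577$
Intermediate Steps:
$U{\left(t,T \right)} = 27$ ($U{\left(t,T \right)} = 3 + \frac{15 \cdot 8}{5} = 3 + \frac{1}{5} \cdot 120 = 3 + 24 = 27$)
$- (\frac{U{\left(170,-30 \right)}}{30765} + \frac{5788}{15862}) = - (\frac{27}{30765} + \frac{5788}{15862}) = - (27 \cdot \frac{1}{30765} + 5788 \cdot \frac{1}{15862}) = - (\frac{9}{10255} + \frac{2894}{7931}) = \left(-1\right) \frac{4249907}{11618915} = - \frac{4249907}{11618915}$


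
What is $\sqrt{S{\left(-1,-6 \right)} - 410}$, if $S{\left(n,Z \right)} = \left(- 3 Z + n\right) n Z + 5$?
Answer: $i \sqrt{303} \approx 17.407 i$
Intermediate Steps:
$S{\left(n,Z \right)} = 5 + Z n \left(n - 3 Z\right)$ ($S{\left(n,Z \right)} = \left(n - 3 Z\right) n Z + 5 = n \left(n - 3 Z\right) Z + 5 = Z n \left(n - 3 Z\right) + 5 = 5 + Z n \left(n - 3 Z\right)$)
$\sqrt{S{\left(-1,-6 \right)} - 410} = \sqrt{\left(5 - 6 \left(-1\right)^{2} - - 3 \left(-6\right)^{2}\right) - 410} = \sqrt{\left(5 - 6 - \left(-3\right) 36\right) - 410} = \sqrt{\left(5 - 6 + 108\right) - 410} = \sqrt{107 - 410} = \sqrt{-303} = i \sqrt{303}$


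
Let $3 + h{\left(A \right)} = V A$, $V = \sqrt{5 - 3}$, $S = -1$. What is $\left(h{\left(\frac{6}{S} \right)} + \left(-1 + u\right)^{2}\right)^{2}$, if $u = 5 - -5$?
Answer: $6156 - 936 \sqrt{2} \approx 4832.3$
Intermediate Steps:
$u = 10$ ($u = 5 + 5 = 10$)
$V = \sqrt{2} \approx 1.4142$
$h{\left(A \right)} = -3 + A \sqrt{2}$ ($h{\left(A \right)} = -3 + \sqrt{2} A = -3 + A \sqrt{2}$)
$\left(h{\left(\frac{6}{S} \right)} + \left(-1 + u\right)^{2}\right)^{2} = \left(\left(-3 + \frac{6}{-1} \sqrt{2}\right) + \left(-1 + 10\right)^{2}\right)^{2} = \left(\left(-3 + 6 \left(-1\right) \sqrt{2}\right) + 9^{2}\right)^{2} = \left(\left(-3 - 6 \sqrt{2}\right) + 81\right)^{2} = \left(78 - 6 \sqrt{2}\right)^{2}$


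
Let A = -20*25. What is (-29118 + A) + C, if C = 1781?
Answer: -27837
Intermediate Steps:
A = -500
(-29118 + A) + C = (-29118 - 500) + 1781 = -29618 + 1781 = -27837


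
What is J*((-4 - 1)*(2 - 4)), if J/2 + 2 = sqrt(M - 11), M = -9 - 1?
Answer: -40 + 20*I*sqrt(21) ≈ -40.0 + 91.651*I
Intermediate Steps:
M = -10
J = -4 + 2*I*sqrt(21) (J = -4 + 2*sqrt(-10 - 11) = -4 + 2*sqrt(-21) = -4 + 2*(I*sqrt(21)) = -4 + 2*I*sqrt(21) ≈ -4.0 + 9.1651*I)
J*((-4 - 1)*(2 - 4)) = (-4 + 2*I*sqrt(21))*((-4 - 1)*(2 - 4)) = (-4 + 2*I*sqrt(21))*(-5*(-2)) = (-4 + 2*I*sqrt(21))*10 = -40 + 20*I*sqrt(21)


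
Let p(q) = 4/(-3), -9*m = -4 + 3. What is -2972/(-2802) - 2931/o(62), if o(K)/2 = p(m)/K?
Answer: 381894727/5604 ≈ 68147.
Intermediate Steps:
m = ⅑ (m = -(-4 + 3)/9 = -⅑*(-1) = ⅑ ≈ 0.11111)
p(q) = -4/3 (p(q) = 4*(-⅓) = -4/3)
o(K) = -8/(3*K) (o(K) = 2*(-4/(3*K)) = -8/(3*K))
-2972/(-2802) - 2931/o(62) = -2972/(-2802) - 2931/((-8/3/62)) = -2972*(-1/2802) - 2931/((-8/3*1/62)) = 1486/1401 - 2931/(-4/93) = 1486/1401 - 2931*(-93/4) = 1486/1401 + 272583/4 = 381894727/5604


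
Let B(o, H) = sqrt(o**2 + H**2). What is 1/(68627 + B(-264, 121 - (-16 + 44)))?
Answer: 68627/4709586784 - 3*sqrt(8705)/4709586784 ≈ 1.4512e-5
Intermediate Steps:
B(o, H) = sqrt(H**2 + o**2)
1/(68627 + B(-264, 121 - (-16 + 44))) = 1/(68627 + sqrt((121 - (-16 + 44))**2 + (-264)**2)) = 1/(68627 + sqrt((121 - 1*28)**2 + 69696)) = 1/(68627 + sqrt((121 - 28)**2 + 69696)) = 1/(68627 + sqrt(93**2 + 69696)) = 1/(68627 + sqrt(8649 + 69696)) = 1/(68627 + sqrt(78345)) = 1/(68627 + 3*sqrt(8705))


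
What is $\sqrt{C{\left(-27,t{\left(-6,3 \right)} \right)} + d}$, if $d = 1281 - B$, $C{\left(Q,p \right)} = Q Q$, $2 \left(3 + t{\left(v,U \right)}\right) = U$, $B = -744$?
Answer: $9 \sqrt{34} \approx 52.479$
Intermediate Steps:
$t{\left(v,U \right)} = -3 + \frac{U}{2}$
$C{\left(Q,p \right)} = Q^{2}$
$d = 2025$ ($d = 1281 - -744 = 1281 + 744 = 2025$)
$\sqrt{C{\left(-27,t{\left(-6,3 \right)} \right)} + d} = \sqrt{\left(-27\right)^{2} + 2025} = \sqrt{729 + 2025} = \sqrt{2754} = 9 \sqrt{34}$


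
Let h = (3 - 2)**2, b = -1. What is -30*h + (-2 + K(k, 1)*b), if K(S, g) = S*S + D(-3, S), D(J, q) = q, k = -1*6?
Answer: -62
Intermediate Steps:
k = -6
h = 1 (h = 1**2 = 1)
K(S, g) = S + S**2 (K(S, g) = S*S + S = S**2 + S = S + S**2)
-30*h + (-2 + K(k, 1)*b) = -30*1 + (-2 - 6*(1 - 6)*(-1)) = -30 + (-2 - 6*(-5)*(-1)) = -30 + (-2 + 30*(-1)) = -30 + (-2 - 30) = -30 - 32 = -62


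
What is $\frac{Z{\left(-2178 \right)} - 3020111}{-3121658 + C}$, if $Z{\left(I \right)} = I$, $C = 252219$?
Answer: $\frac{3022289}{2869439} \approx 1.0533$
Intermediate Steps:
$\frac{Z{\left(-2178 \right)} - 3020111}{-3121658 + C} = \frac{-2178 - 3020111}{-3121658 + 252219} = - \frac{3022289}{-2869439} = \left(-3022289\right) \left(- \frac{1}{2869439}\right) = \frac{3022289}{2869439}$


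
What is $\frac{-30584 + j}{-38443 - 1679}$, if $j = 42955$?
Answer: $- \frac{12371}{40122} \approx -0.30833$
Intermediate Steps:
$\frac{-30584 + j}{-38443 - 1679} = \frac{-30584 + 42955}{-38443 - 1679} = \frac{12371}{-40122} = 12371 \left(- \frac{1}{40122}\right) = - \frac{12371}{40122}$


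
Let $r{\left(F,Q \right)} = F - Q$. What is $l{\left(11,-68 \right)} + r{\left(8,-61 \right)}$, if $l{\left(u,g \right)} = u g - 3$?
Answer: $-682$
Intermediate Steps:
$l{\left(u,g \right)} = -3 + g u$ ($l{\left(u,g \right)} = g u - 3 = -3 + g u$)
$l{\left(11,-68 \right)} + r{\left(8,-61 \right)} = \left(-3 - 748\right) + \left(8 - -61\right) = \left(-3 - 748\right) + \left(8 + 61\right) = -751 + 69 = -682$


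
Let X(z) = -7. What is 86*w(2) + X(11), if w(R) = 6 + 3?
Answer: 767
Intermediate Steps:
w(R) = 9
86*w(2) + X(11) = 86*9 - 7 = 774 - 7 = 767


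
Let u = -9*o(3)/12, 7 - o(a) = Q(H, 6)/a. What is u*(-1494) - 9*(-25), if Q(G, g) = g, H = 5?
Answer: 11655/2 ≈ 5827.5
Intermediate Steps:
o(a) = 7 - 6/a
u = -15/4 (u = -9*(7 - 6/3)/12 = -9*(7 - 6*⅓)/12 = -9*(7 - 2)/12 = -45/12 = -9*5/12 = -15/4 ≈ -3.7500)
u*(-1494) - 9*(-25) = -15/4*(-1494) - 9*(-25) = 11205/2 + 225 = 11655/2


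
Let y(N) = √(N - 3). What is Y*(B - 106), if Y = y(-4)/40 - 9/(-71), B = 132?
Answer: 234/71 + 13*I*√7/20 ≈ 3.2958 + 1.7197*I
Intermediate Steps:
y(N) = √(-3 + N)
Y = 9/71 + I*√7/40 (Y = √(-3 - 4)/40 - 9/(-71) = √(-7)*(1/40) - 9*(-1/71) = (I*√7)*(1/40) + 9/71 = I*√7/40 + 9/71 = 9/71 + I*√7/40 ≈ 0.12676 + 0.066144*I)
Y*(B - 106) = (9/71 + I*√7/40)*(132 - 106) = (9/71 + I*√7/40)*26 = 234/71 + 13*I*√7/20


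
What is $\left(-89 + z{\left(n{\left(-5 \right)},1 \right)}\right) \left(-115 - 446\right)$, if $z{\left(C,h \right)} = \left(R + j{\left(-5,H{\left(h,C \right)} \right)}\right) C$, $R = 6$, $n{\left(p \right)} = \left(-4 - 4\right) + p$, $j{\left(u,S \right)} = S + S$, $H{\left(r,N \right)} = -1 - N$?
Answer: $268719$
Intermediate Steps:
$j{\left(u,S \right)} = 2 S$
$n{\left(p \right)} = -8 + p$
$z{\left(C,h \right)} = C \left(4 - 2 C\right)$ ($z{\left(C,h \right)} = \left(6 + 2 \left(-1 - C\right)\right) C = \left(6 - \left(2 + 2 C\right)\right) C = \left(4 - 2 C\right) C = C \left(4 - 2 C\right)$)
$\left(-89 + z{\left(n{\left(-5 \right)},1 \right)}\right) \left(-115 - 446\right) = \left(-89 + 2 \left(-8 - 5\right) \left(2 - \left(-8 - 5\right)\right)\right) \left(-115 - 446\right) = \left(-89 + 2 \left(-13\right) \left(2 - -13\right)\right) \left(-561\right) = \left(-89 + 2 \left(-13\right) \left(2 + 13\right)\right) \left(-561\right) = \left(-89 + 2 \left(-13\right) 15\right) \left(-561\right) = \left(-89 - 390\right) \left(-561\right) = \left(-479\right) \left(-561\right) = 268719$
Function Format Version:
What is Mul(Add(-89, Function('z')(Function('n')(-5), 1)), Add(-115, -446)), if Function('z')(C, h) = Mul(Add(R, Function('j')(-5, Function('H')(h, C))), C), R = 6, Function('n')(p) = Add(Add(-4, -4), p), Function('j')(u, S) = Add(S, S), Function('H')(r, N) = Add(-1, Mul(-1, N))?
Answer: 268719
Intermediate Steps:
Function('j')(u, S) = Mul(2, S)
Function('n')(p) = Add(-8, p)
Function('z')(C, h) = Mul(C, Add(4, Mul(-2, C))) (Function('z')(C, h) = Mul(Add(6, Mul(2, Add(-1, Mul(-1, C)))), C) = Mul(Add(6, Add(-2, Mul(-2, C))), C) = Mul(Add(4, Mul(-2, C)), C) = Mul(C, Add(4, Mul(-2, C))))
Mul(Add(-89, Function('z')(Function('n')(-5), 1)), Add(-115, -446)) = Mul(Add(-89, Mul(2, Add(-8, -5), Add(2, Mul(-1, Add(-8, -5))))), Add(-115, -446)) = Mul(Add(-89, Mul(2, -13, Add(2, Mul(-1, -13)))), -561) = Mul(Add(-89, Mul(2, -13, Add(2, 13))), -561) = Mul(Add(-89, Mul(2, -13, 15)), -561) = Mul(Add(-89, -390), -561) = Mul(-479, -561) = 268719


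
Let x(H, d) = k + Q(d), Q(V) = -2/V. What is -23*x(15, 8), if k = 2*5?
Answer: -897/4 ≈ -224.25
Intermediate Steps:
k = 10
x(H, d) = 10 - 2/d
-23*x(15, 8) = -23*(10 - 2/8) = -23*(10 - 2*⅛) = -23*(10 - ¼) = -23*39/4 = -897/4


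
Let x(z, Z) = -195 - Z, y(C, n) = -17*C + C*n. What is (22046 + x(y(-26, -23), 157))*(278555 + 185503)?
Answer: 10067274252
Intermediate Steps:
(22046 + x(y(-26, -23), 157))*(278555 + 185503) = (22046 + (-195 - 1*157))*(278555 + 185503) = (22046 + (-195 - 157))*464058 = (22046 - 352)*464058 = 21694*464058 = 10067274252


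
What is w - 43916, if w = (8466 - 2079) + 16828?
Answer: -20701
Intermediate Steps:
w = 23215 (w = 6387 + 16828 = 23215)
w - 43916 = 23215 - 43916 = -20701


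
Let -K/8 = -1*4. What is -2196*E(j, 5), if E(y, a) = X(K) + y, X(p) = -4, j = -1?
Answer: 10980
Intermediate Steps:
K = 32 (K = -(-8)*4 = -8*(-4) = 32)
E(y, a) = -4 + y
-2196*E(j, 5) = -2196*(-4 - 1) = -2196*(-5) = 10980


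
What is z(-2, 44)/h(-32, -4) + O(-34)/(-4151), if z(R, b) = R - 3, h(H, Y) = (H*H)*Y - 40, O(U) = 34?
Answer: -119869/17168536 ≈ -0.0069819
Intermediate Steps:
h(H, Y) = -40 + Y*H**2 (h(H, Y) = H**2*Y - 40 = Y*H**2 - 40 = -40 + Y*H**2)
z(R, b) = -3 + R
z(-2, 44)/h(-32, -4) + O(-34)/(-4151) = (-3 - 2)/(-40 - 4*(-32)**2) + 34/(-4151) = -5/(-40 - 4*1024) + 34*(-1/4151) = -5/(-40 - 4096) - 34/4151 = -5/(-4136) - 34/4151 = -5*(-1/4136) - 34/4151 = 5/4136 - 34/4151 = -119869/17168536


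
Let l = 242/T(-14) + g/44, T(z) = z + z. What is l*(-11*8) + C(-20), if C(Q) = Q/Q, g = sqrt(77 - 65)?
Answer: 5331/7 - 4*sqrt(3) ≈ 754.64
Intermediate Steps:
T(z) = 2*z
g = 2*sqrt(3) (g = sqrt(12) = 2*sqrt(3) ≈ 3.4641)
l = -121/14 + sqrt(3)/22 (l = 242/((2*(-14))) + (2*sqrt(3))/44 = 242/(-28) + (2*sqrt(3))*(1/44) = 242*(-1/28) + sqrt(3)/22 = -121/14 + sqrt(3)/22 ≈ -8.5641)
C(Q) = 1
l*(-11*8) + C(-20) = (-121/14 + sqrt(3)/22)*(-11*8) + 1 = (-121/14 + sqrt(3)/22)*(-88) + 1 = (5324/7 - 4*sqrt(3)) + 1 = 5331/7 - 4*sqrt(3)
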